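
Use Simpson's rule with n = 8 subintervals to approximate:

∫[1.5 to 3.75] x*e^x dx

f(x) = x*e^x
a = 1.5, b = 3.75, n = 8
h = (b - a)/n = 0.281250

Simpson's rule: (h/3)[f(x₀) + 4f(x₁) + 2f(x₂) + ... + f(xₙ)]

x_0 = 1.5000, f(x_0) = 6.722534, coefficient = 1
x_1 = 1.7812, f(x_1) = 10.575768, coefficient = 4
x_2 = 2.0625, f(x_2) = 16.222819, coefficient = 2
x_3 = 2.3438, f(x_3) = 24.422436, coefficient = 4
x_4 = 2.6250, f(x_4) = 36.237007, coefficient = 2
x_5 = 2.9062, f(x_5) = 53.149760, coefficient = 4
x_6 = 3.1875, f(x_6) = 77.226056, coefficient = 2
x_7 = 3.4688, f(x_7) = 111.335070, coefficient = 4
x_8 = 3.7500, f(x_8) = 159.454058, coefficient = 1

I ≈ (0.281250/3) × 1223.480490 = 114.701296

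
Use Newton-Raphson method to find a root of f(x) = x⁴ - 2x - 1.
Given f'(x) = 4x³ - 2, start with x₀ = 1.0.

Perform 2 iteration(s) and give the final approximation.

f(x) = x⁴ - 2x - 1
f'(x) = 4x³ - 2
x₀ = 1.0

Newton-Raphson formula: x_{n+1} = x_n - f(x_n)/f'(x_n)

Iteration 1:
  f(1.000000) = -2.000000
  f'(1.000000) = 2.000000
  x_1 = 1.000000 - (-2.000000)/2.000000 = 2.000000
Iteration 2:
  f(2.000000) = 11.000000
  f'(2.000000) = 30.000000
  x_2 = 2.000000 - 11.000000/30.000000 = 1.633333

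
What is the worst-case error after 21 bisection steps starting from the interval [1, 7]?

Bisection error bound: |error| ≤ (b-a)/2^n
|error| ≤ (7 - 1)/2^21 = 6/2^21
|error| ≤ 0.0000028610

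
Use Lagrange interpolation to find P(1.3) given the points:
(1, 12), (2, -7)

Lagrange interpolation formula:
P(x) = Σ yᵢ × Lᵢ(x)
where Lᵢ(x) = Π_{j≠i} (x - xⱼ)/(xᵢ - xⱼ)

L_0(1.3) = (1.3 - 2)/(1 - 2) = 0.700000
L_1(1.3) = (1.3 - 1)/(2 - 1) = 0.300000

P(1.3) = 12×L_0(1.3) + (-7)×L_1(1.3)
P(1.3) = 6.300000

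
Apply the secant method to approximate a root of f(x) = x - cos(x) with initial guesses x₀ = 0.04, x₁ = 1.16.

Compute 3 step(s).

f(x) = x - cos(x)
x₀ = 0.04, x₁ = 1.16

Secant formula: x_{n+1} = x_n - f(x_n)(x_n - x_{n-1})/(f(x_n) - f(x_{n-1}))

Iteration 1:
  f(0.040000) = -0.959200
  f(1.160000) = 0.760660
  x_2 = 1.160000 - 0.760660×(1.160000 - 0.040000)/(0.760660 - (-0.959200))
       = 0.664646
Iteration 2:
  f(1.160000) = 0.760660
  f(0.664646) = -0.122489
  x_3 = 0.664646 - (-0.122489)×(0.664646 - 1.160000)/(-0.122489 - 0.760660)
       = 0.733350
Iteration 3:
  f(0.664646) = -0.122489
  f(0.733350) = -0.009587
  x_4 = 0.733350 - (-0.009587)×(0.733350 - 0.664646)/(-0.009587 - (-0.122489))
       = 0.739183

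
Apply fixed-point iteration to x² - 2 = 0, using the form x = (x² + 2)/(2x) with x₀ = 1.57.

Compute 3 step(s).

Equation: x² - 2 = 0
Fixed-point form: x = (x² + 2)/(2x)
x₀ = 1.57

x_1 = g(1.570000) = 1.421943
x_2 = g(1.421943) = 1.414235
x_3 = g(1.414235) = 1.414214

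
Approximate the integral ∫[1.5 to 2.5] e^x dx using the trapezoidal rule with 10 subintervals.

f(x) = e^x
a = 1.5, b = 2.5, n = 10
h = (b - a)/n = 0.100000

Trapezoidal rule: (h/2)[f(x₀) + 2f(x₁) + 2f(x₂) + ... + f(xₙ)]

x_0 = 1.5000, f(x_0) = 4.481689, coefficient = 1
x_1 = 1.6000, f(x_1) = 4.953032, coefficient = 2
x_2 = 1.7000, f(x_2) = 5.473947, coefficient = 2
x_3 = 1.8000, f(x_3) = 6.049647, coefficient = 2
x_4 = 1.9000, f(x_4) = 6.685894, coefficient = 2
x_5 = 2.0000, f(x_5) = 7.389056, coefficient = 2
x_6 = 2.1000, f(x_6) = 8.166170, coefficient = 2
x_7 = 2.2000, f(x_7) = 9.025013, coefficient = 2
x_8 = 2.3000, f(x_8) = 9.974182, coefficient = 2
x_9 = 2.4000, f(x_9) = 11.023176, coefficient = 2
x_10 = 2.5000, f(x_10) = 12.182494, coefficient = 1

I ≈ (0.100000/2) × 154.144423 = 7.707221
Exact value: 7.700805
Error: 0.006416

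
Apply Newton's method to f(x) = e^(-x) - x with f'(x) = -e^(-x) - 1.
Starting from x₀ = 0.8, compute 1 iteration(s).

f(x) = e^(-x) - x
f'(x) = -e^(-x) - 1
x₀ = 0.8

Newton-Raphson formula: x_{n+1} = x_n - f(x_n)/f'(x_n)

Iteration 1:
  f(0.800000) = -0.350671
  f'(0.800000) = -1.449329
  x_1 = 0.800000 - (-0.350671)/(-1.449329) = 0.558046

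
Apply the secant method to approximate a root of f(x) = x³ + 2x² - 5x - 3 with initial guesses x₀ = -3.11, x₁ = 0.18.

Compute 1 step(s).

f(x) = x³ + 2x² - 5x - 3
x₀ = -3.11, x₁ = 0.18

Secant formula: x_{n+1} = x_n - f(x_n)(x_n - x_{n-1})/(f(x_n) - f(x_{n-1}))

Iteration 1:
  f(-3.110000) = 1.813969
  f(0.180000) = -3.829368
  x_2 = 0.180000 - (-3.829368)×(0.180000 - (-3.110000))/(-3.829368 - 1.813969)
       = -2.052477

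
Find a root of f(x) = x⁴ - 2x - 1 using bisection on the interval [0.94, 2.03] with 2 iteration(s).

f(x) = x⁴ - 2x - 1
Initial interval: [0.94, 2.03]

Iteration 1:
  c_1 = (0.940000 + 2.030000)/2 = 1.485000
  f(c_1) = f(1.485000) = 0.893017
  f(a) × f(c) < 0, new interval: [0.940000, 1.485000]
Iteration 2:
  c_2 = (0.940000 + 1.485000)/2 = 1.212500
  f(c_2) = f(1.212500) = -1.263641
  f(a) × f(c) ≥ 0, new interval: [1.212500, 1.485000]

After 2 iteration(s), the approximation is c_2 = 1.212500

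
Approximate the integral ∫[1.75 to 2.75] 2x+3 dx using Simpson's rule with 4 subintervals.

f(x) = 2x+3
a = 1.75, b = 2.75, n = 4
h = (b - a)/n = 0.250000

Simpson's rule: (h/3)[f(x₀) + 4f(x₁) + 2f(x₂) + ... + f(xₙ)]

x_0 = 1.7500, f(x_0) = 6.500000, coefficient = 1
x_1 = 2.0000, f(x_1) = 7.000000, coefficient = 4
x_2 = 2.2500, f(x_2) = 7.500000, coefficient = 2
x_3 = 2.5000, f(x_3) = 8.000000, coefficient = 4
x_4 = 2.7500, f(x_4) = 8.500000, coefficient = 1

I ≈ (0.250000/3) × 90.000000 = 7.500000
Exact value: 7.500000
Error: 0.000000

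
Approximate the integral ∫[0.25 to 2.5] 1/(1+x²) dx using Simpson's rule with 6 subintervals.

f(x) = 1/(1+x²)
a = 0.25, b = 2.5, n = 6
h = (b - a)/n = 0.375000

Simpson's rule: (h/3)[f(x₀) + 4f(x₁) + 2f(x₂) + ... + f(xₙ)]

x_0 = 0.2500, f(x_0) = 0.941176, coefficient = 1
x_1 = 0.6250, f(x_1) = 0.719101, coefficient = 4
x_2 = 1.0000, f(x_2) = 0.500000, coefficient = 2
x_3 = 1.3750, f(x_3) = 0.345946, coefficient = 4
x_4 = 1.7500, f(x_4) = 0.246154, coefficient = 2
x_5 = 2.1250, f(x_5) = 0.181303, coefficient = 4
x_6 = 2.5000, f(x_6) = 0.137931, coefficient = 1

I ≈ (0.375000/3) × 7.556816 = 0.944602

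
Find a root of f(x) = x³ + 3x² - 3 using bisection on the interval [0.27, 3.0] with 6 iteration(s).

f(x) = x³ + 3x² - 3
Initial interval: [0.27, 3.0]

Iteration 1:
  c_1 = (0.270000 + 3.000000)/2 = 1.635000
  f(c_1) = f(1.635000) = 9.390398
  f(a) × f(c) < 0, new interval: [0.270000, 1.635000]
Iteration 2:
  c_2 = (0.270000 + 1.635000)/2 = 0.952500
  f(c_2) = f(0.952500) = 0.585930
  f(a) × f(c) < 0, new interval: [0.270000, 0.952500]
Iteration 3:
  c_3 = (0.270000 + 0.952500)/2 = 0.611250
  f(c_3) = f(0.611250) = -1.650741
  f(a) × f(c) ≥ 0, new interval: [0.611250, 0.952500]
Iteration 4:
  c_4 = (0.611250 + 0.952500)/2 = 0.781875
  f(c_4) = f(0.781875) = -0.688032
  f(a) × f(c) ≥ 0, new interval: [0.781875, 0.952500]
Iteration 5:
  c_5 = (0.781875 + 0.952500)/2 = 0.867188
  f(c_5) = f(0.867188) = -0.091820
  f(a) × f(c) ≥ 0, new interval: [0.867188, 0.952500]
Iteration 6:
  c_6 = (0.867188 + 0.952500)/2 = 0.909844
  f(c_6) = f(0.909844) = 0.236630
  f(a) × f(c) < 0, new interval: [0.867188, 0.909844]

After 6 iteration(s), the approximation is c_6 = 0.909844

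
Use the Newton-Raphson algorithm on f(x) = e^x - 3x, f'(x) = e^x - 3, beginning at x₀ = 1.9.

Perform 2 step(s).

f(x) = e^x - 3x
f'(x) = e^x - 3
x₀ = 1.9

Newton-Raphson formula: x_{n+1} = x_n - f(x_n)/f'(x_n)

Iteration 1:
  f(1.900000) = 0.985894
  f'(1.900000) = 3.685894
  x_1 = 1.900000 - 0.985894/3.685894 = 1.632522
Iteration 2:
  f(1.632522) = 0.219198
  f'(1.632522) = 2.116765
  x_2 = 1.632522 - 0.219198/2.116765 = 1.528969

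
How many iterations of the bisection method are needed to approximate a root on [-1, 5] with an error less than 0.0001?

We need (b-a)/2^n ≤ 0.0001
(5 - (-1))/2^n ≤ 0.0001
6/2^n ≤ 0.0001
2^n ≥ 60000
n ≥ log₂(60000) = 15.87
n ≥ 16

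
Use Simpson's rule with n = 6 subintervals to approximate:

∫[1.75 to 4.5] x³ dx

f(x) = x³
a = 1.75, b = 4.5, n = 6
h = (b - a)/n = 0.458333

Simpson's rule: (h/3)[f(x₀) + 4f(x₁) + 2f(x₂) + ... + f(xₙ)]

x_0 = 1.7500, f(x_0) = 5.359375, coefficient = 1
x_1 = 2.2083, f(x_1) = 10.769459, coefficient = 4
x_2 = 2.6667, f(x_2) = 18.962963, coefficient = 2
x_3 = 3.1250, f(x_3) = 30.517578, coefficient = 4
x_4 = 3.5833, f(x_4) = 46.010995, coefficient = 2
x_5 = 4.0417, f(x_5) = 66.020906, coefficient = 4
x_6 = 4.5000, f(x_6) = 91.125000, coefficient = 1

I ≈ (0.458333/3) × 655.664062 = 100.170898
Exact value: 100.170898
Error: 0.000000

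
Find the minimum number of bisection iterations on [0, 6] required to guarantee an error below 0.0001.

We need (b-a)/2^n ≤ 0.0001
(6 - 0)/2^n ≤ 0.0001
6/2^n ≤ 0.0001
2^n ≥ 60000
n ≥ log₂(60000) = 15.87
n ≥ 16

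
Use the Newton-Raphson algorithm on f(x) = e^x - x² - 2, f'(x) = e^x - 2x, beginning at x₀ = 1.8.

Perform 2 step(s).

f(x) = e^x - x² - 2
f'(x) = e^x - 2x
x₀ = 1.8

Newton-Raphson formula: x_{n+1} = x_n - f(x_n)/f'(x_n)

Iteration 1:
  f(1.800000) = 0.809647
  f'(1.800000) = 2.449647
  x_1 = 1.800000 - 0.809647/2.449647 = 1.469484
Iteration 2:
  f(1.469484) = 0.187608
  f'(1.469484) = 1.408024
  x_2 = 1.469484 - 0.187608/1.408024 = 1.336242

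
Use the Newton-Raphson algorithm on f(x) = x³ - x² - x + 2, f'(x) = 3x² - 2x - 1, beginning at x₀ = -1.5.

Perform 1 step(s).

f(x) = x³ - x² - x + 2
f'(x) = 3x² - 2x - 1
x₀ = -1.5

Newton-Raphson formula: x_{n+1} = x_n - f(x_n)/f'(x_n)

Iteration 1:
  f(-1.500000) = -2.125000
  f'(-1.500000) = 8.750000
  x_1 = -1.500000 - (-2.125000)/8.750000 = -1.257143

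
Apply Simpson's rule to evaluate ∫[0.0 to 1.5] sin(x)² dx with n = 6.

f(x) = sin(x)²
a = 0.0, b = 1.5, n = 6
h = (b - a)/n = 0.250000

Simpson's rule: (h/3)[f(x₀) + 4f(x₁) + 2f(x₂) + ... + f(xₙ)]

x_0 = 0.0000, f(x_0) = 0.000000, coefficient = 1
x_1 = 0.2500, f(x_1) = 0.061209, coefficient = 4
x_2 = 0.5000, f(x_2) = 0.229849, coefficient = 2
x_3 = 0.7500, f(x_3) = 0.464631, coefficient = 4
x_4 = 1.0000, f(x_4) = 0.708073, coefficient = 2
x_5 = 1.2500, f(x_5) = 0.900572, coefficient = 4
x_6 = 1.5000, f(x_6) = 0.994996, coefficient = 1

I ≈ (0.250000/3) × 8.576488 = 0.714707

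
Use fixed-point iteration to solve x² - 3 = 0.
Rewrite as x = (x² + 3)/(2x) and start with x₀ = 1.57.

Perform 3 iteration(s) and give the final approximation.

Equation: x² - 3 = 0
Fixed-point form: x = (x² + 3)/(2x)
x₀ = 1.57

x_1 = g(1.570000) = 1.740414
x_2 = g(1.740414) = 1.732071
x_3 = g(1.732071) = 1.732051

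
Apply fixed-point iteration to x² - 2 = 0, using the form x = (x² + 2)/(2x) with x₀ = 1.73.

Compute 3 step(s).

Equation: x² - 2 = 0
Fixed-point form: x = (x² + 2)/(2x)
x₀ = 1.73

x_1 = g(1.730000) = 1.443035
x_2 = g(1.443035) = 1.414501
x_3 = g(1.414501) = 1.414214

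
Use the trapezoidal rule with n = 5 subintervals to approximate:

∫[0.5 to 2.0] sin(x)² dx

f(x) = sin(x)²
a = 0.5, b = 2.0, n = 5
h = (b - a)/n = 0.300000

Trapezoidal rule: (h/2)[f(x₀) + 2f(x₁) + 2f(x₂) + ... + f(xₙ)]

x_0 = 0.5000, f(x_0) = 0.229849, coefficient = 1
x_1 = 0.8000, f(x_1) = 0.514600, coefficient = 2
x_2 = 1.1000, f(x_2) = 0.794251, coefficient = 2
x_3 = 1.4000, f(x_3) = 0.971111, coefficient = 2
x_4 = 1.7000, f(x_4) = 0.983399, coefficient = 2
x_5 = 2.0000, f(x_5) = 0.826822, coefficient = 1

I ≈ (0.300000/2) × 7.583392 = 1.137509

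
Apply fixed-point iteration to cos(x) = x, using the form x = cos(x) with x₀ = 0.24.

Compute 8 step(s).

Equation: cos(x) = x
Fixed-point form: x = cos(x)
x₀ = 0.24

x_1 = g(0.240000) = 0.971338
x_2 = g(0.971338) = 0.564195
x_3 = g(0.564195) = 0.845019
x_4 = g(0.845019) = 0.663717
x_5 = g(0.663717) = 0.787708
x_6 = g(0.787708) = 0.705472
x_7 = g(0.705472) = 0.761306
x_8 = g(0.761306) = 0.723936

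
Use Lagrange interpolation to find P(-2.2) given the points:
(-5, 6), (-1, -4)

Lagrange interpolation formula:
P(x) = Σ yᵢ × Lᵢ(x)
where Lᵢ(x) = Π_{j≠i} (x - xⱼ)/(xᵢ - xⱼ)

L_0(-2.2) = (-2.2 - (-1))/(-5 - (-1)) = 0.300000
L_1(-2.2) = (-2.2 - (-5))/(-1 - (-5)) = 0.700000

P(-2.2) = 6×L_0(-2.2) + (-4)×L_1(-2.2)
P(-2.2) = -1.000000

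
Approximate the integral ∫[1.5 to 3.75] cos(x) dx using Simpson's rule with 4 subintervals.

f(x) = cos(x)
a = 1.5, b = 3.75, n = 4
h = (b - a)/n = 0.562500

Simpson's rule: (h/3)[f(x₀) + 4f(x₁) + 2f(x₂) + ... + f(xₙ)]

x_0 = 1.5000, f(x_0) = 0.070737, coefficient = 1
x_1 = 2.0625, f(x_1) = -0.472128, coefficient = 4
x_2 = 2.6250, f(x_2) = -0.869507, coefficient = 2
x_3 = 3.1875, f(x_3) = -0.998946, coefficient = 4
x_4 = 3.7500, f(x_4) = -0.820559, coefficient = 1

I ≈ (0.562500/3) × -8.373136 = -1.569963
Exact value: -1.569056
Error: 0.000907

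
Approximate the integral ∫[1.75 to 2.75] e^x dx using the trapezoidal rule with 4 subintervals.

f(x) = e^x
a = 1.75, b = 2.75, n = 4
h = (b - a)/n = 0.250000

Trapezoidal rule: (h/2)[f(x₀) + 2f(x₁) + 2f(x₂) + ... + f(xₙ)]

x_0 = 1.7500, f(x_0) = 5.754603, coefficient = 1
x_1 = 2.0000, f(x_1) = 7.389056, coefficient = 2
x_2 = 2.2500, f(x_2) = 9.487736, coefficient = 2
x_3 = 2.5000, f(x_3) = 12.182494, coefficient = 2
x_4 = 2.7500, f(x_4) = 15.642632, coefficient = 1

I ≈ (0.250000/2) × 79.515806 = 9.939476
Exact value: 9.888029
Error: 0.051447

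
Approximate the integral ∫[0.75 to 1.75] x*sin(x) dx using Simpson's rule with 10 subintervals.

f(x) = x*sin(x)
a = 0.75, b = 1.75, n = 10
h = (b - a)/n = 0.100000

Simpson's rule: (h/3)[f(x₀) + 4f(x₁) + 2f(x₂) + ... + f(xₙ)]

x_0 = 0.7500, f(x_0) = 0.511229, coefficient = 1
x_1 = 0.8500, f(x_1) = 0.638588, coefficient = 4
x_2 = 0.9500, f(x_2) = 0.772745, coefficient = 2
x_3 = 1.0500, f(x_3) = 0.910794, coefficient = 4
x_4 = 1.1500, f(x_4) = 1.049679, coefficient = 2
x_5 = 1.2500, f(x_5) = 1.186231, coefficient = 4
x_6 = 1.3500, f(x_6) = 1.317227, coefficient = 2
x_7 = 1.4500, f(x_7) = 1.439434, coefficient = 4
x_8 = 1.5500, f(x_8) = 1.549665, coefficient = 2
x_9 = 1.6500, f(x_9) = 1.644827, coefficient = 4
x_10 = 1.7500, f(x_10) = 1.721975, coefficient = 1

I ≈ (0.100000/3) × 34.891332 = 1.163044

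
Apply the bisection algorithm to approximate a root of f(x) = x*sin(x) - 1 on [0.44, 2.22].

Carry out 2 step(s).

f(x) = x*sin(x) - 1
Initial interval: [0.44, 2.22]

Iteration 1:
  c_1 = (0.440000 + 2.220000)/2 = 1.330000
  f(c_1) = f(1.330000) = 0.291627
  f(a) × f(c) < 0, new interval: [0.440000, 1.330000]
Iteration 2:
  c_2 = (0.440000 + 1.330000)/2 = 0.885000
  f(c_2) = f(0.885000) = -0.315085
  f(a) × f(c) ≥ 0, new interval: [0.885000, 1.330000]

After 2 iteration(s), the approximation is c_2 = 0.885000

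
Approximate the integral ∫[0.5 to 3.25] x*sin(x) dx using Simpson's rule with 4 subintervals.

f(x) = x*sin(x)
a = 0.5, b = 3.25, n = 4
h = (b - a)/n = 0.687500

Simpson's rule: (h/3)[f(x₀) + 4f(x₁) + 2f(x₂) + ... + f(xₙ)]

x_0 = 0.5000, f(x_0) = 0.239713, coefficient = 1
x_1 = 1.1875, f(x_1) = 1.101331, coefficient = 4
x_2 = 1.8750, f(x_2) = 1.788911, coefficient = 2
x_3 = 2.5625, f(x_3) = 1.402366, coefficient = 4
x_4 = 3.2500, f(x_4) = -0.351634, coefficient = 1

I ≈ (0.687500/3) × 13.480689 = 3.089325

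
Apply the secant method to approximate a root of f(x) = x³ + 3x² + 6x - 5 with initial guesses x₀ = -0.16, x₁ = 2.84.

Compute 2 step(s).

f(x) = x³ + 3x² + 6x - 5
x₀ = -0.16, x₁ = 2.84

Secant formula: x_{n+1} = x_n - f(x_n)(x_n - x_{n-1})/(f(x_n) - f(x_{n-1}))

Iteration 1:
  f(-0.160000) = -5.887296
  f(2.840000) = 59.143104
  x_2 = 2.840000 - 59.143104×(2.840000 - (-0.160000))/(59.143104 - (-5.887296))
       = 0.111594
Iteration 2:
  f(2.840000) = 59.143104
  f(0.111594) = -4.291684
  x_3 = 0.111594 - (-4.291684)×(0.111594 - 2.840000)/(-4.291684 - 59.143104)
       = 0.296185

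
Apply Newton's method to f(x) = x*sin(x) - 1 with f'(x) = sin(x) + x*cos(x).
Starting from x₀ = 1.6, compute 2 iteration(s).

f(x) = x*sin(x) - 1
f'(x) = sin(x) + x*cos(x)
x₀ = 1.6

Newton-Raphson formula: x_{n+1} = x_n - f(x_n)/f'(x_n)

Iteration 1:
  f(1.600000) = 0.599318
  f'(1.600000) = 0.952854
  x_1 = 1.600000 - 0.599318/0.952854 = 0.971029
Iteration 2:
  f(0.971029) = -0.198448
  f'(0.971029) = 1.373565
  x_2 = 0.971029 - (-0.198448)/1.373565 = 1.115505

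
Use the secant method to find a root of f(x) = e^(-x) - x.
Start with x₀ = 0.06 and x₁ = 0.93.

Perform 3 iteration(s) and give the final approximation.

f(x) = e^(-x) - x
x₀ = 0.06, x₁ = 0.93

Secant formula: x_{n+1} = x_n - f(x_n)(x_n - x_{n-1})/(f(x_n) - f(x_{n-1}))

Iteration 1:
  f(0.060000) = 0.881765
  f(0.930000) = -0.535446
  x_2 = 0.930000 - (-0.535446)×(0.930000 - 0.060000)/(-0.535446 - 0.881765)
       = 0.601299
Iteration 2:
  f(0.930000) = -0.535446
  f(0.601299) = -0.053200
  x_3 = 0.601299 - (-0.053200)×(0.601299 - 0.930000)/(-0.053200 - (-0.535446))
       = 0.565038
Iteration 3:
  f(0.601299) = -0.053200
  f(0.565038) = 0.003301
  x_4 = 0.565038 - 0.003301×(0.565038 - 0.601299)/(0.003301 - (-0.053200))
       = 0.567156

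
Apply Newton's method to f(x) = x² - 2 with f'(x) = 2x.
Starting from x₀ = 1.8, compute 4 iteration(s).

f(x) = x² - 2
f'(x) = 2x
x₀ = 1.8

Newton-Raphson formula: x_{n+1} = x_n - f(x_n)/f'(x_n)

Iteration 1:
  f(1.800000) = 1.240000
  f'(1.800000) = 3.600000
  x_1 = 1.800000 - 1.240000/3.600000 = 1.455556
Iteration 2:
  f(1.455556) = 0.118642
  f'(1.455556) = 2.911111
  x_2 = 1.455556 - 0.118642/2.911111 = 1.414801
Iteration 3:
  f(1.414801) = 0.001661
  f'(1.414801) = 2.829601
  x_3 = 1.414801 - 0.001661/2.829601 = 1.414214
Iteration 4:
  f(1.414214) = 0.000000
  f'(1.414214) = 2.828427
  x_4 = 1.414214 - 0.000000/2.828427 = 1.414214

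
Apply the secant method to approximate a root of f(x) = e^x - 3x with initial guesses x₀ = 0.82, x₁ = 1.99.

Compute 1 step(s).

f(x) = e^x - 3x
x₀ = 0.82, x₁ = 1.99

Secant formula: x_{n+1} = x_n - f(x_n)(x_n - x_{n-1})/(f(x_n) - f(x_{n-1}))

Iteration 1:
  f(0.820000) = -0.189500
  f(1.990000) = 1.345534
  x_2 = 1.990000 - 1.345534×(1.990000 - 0.820000)/(1.345534 - (-0.189500))
       = 0.964437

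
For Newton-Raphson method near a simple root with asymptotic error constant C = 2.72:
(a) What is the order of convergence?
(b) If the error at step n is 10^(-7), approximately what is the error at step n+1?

(a) Newton-Raphson has quadratic (order 2) convergence near simple roots.
    This means |e_{n+1}| ≈ C|e_n|².

(b) With |e_n| = 10^(-7) and C = 2.72:
    |e_{n+1}| ≈ 2.72 × (10^(-7))² = 2.72 × 10^(-14)

(a) 2 (quadratic); (b) |e_{n+1}| ≈ 2.720e-14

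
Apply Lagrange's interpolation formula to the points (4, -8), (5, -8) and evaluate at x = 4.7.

Lagrange interpolation formula:
P(x) = Σ yᵢ × Lᵢ(x)
where Lᵢ(x) = Π_{j≠i} (x - xⱼ)/(xᵢ - xⱼ)

L_0(4.7) = (4.7 - 5)/(4 - 5) = 0.300000
L_1(4.7) = (4.7 - 4)/(5 - 4) = 0.700000

P(4.7) = (-8)×L_0(4.7) + (-8)×L_1(4.7)
P(4.7) = -8.000000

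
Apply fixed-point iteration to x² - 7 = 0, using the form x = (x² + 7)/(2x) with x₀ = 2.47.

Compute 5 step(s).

Equation: x² - 7 = 0
Fixed-point form: x = (x² + 7)/(2x)
x₀ = 2.47

x_1 = g(2.470000) = 2.652004
x_2 = g(2.652004) = 2.645759
x_3 = g(2.645759) = 2.645751
x_4 = g(2.645751) = 2.645751
x_5 = g(2.645751) = 2.645751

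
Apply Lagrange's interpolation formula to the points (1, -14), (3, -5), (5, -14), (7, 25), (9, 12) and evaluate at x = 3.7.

Lagrange interpolation formula:
P(x) = Σ yᵢ × Lᵢ(x)
where Lᵢ(x) = Π_{j≠i} (x - xⱼ)/(xᵢ - xⱼ)

L_0(3.7) = (3.7 - 3)/(1 - 3) × (3.7 - 5)/(1 - 5) × (3.7 - 7)/(1 - 7) × (3.7 - 9)/(1 - 9) = -0.041448
L_1(3.7) = (3.7 - 1)/(3 - 1) × (3.7 - 5)/(3 - 5) × (3.7 - 7)/(3 - 7) × (3.7 - 9)/(3 - 9) = 0.639478
L_2(3.7) = (3.7 - 1)/(5 - 1) × (3.7 - 3)/(5 - 3) × (3.7 - 7)/(5 - 7) × (3.7 - 9)/(5 - 9) = 0.516502
L_3(3.7) = (3.7 - 1)/(7 - 1) × (3.7 - 3)/(7 - 3) × (3.7 - 5)/(7 - 5) × (3.7 - 9)/(7 - 9) = -0.135647
L_4(3.7) = (3.7 - 1)/(9 - 1) × (3.7 - 3)/(9 - 3) × (3.7 - 5)/(9 - 5) × (3.7 - 7)/(9 - 7) = 0.021115

P(3.7) = (-14)×L_0(3.7) + (-5)×L_1(3.7) + (-14)×L_2(3.7) + 25×L_3(3.7) + 12×L_4(3.7)
P(3.7) = -12.985939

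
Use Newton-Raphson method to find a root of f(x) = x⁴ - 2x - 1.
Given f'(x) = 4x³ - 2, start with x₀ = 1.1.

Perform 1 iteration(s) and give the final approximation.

f(x) = x⁴ - 2x - 1
f'(x) = 4x³ - 2
x₀ = 1.1

Newton-Raphson formula: x_{n+1} = x_n - f(x_n)/f'(x_n)

Iteration 1:
  f(1.100000) = -1.735900
  f'(1.100000) = 3.324000
  x_1 = 1.100000 - (-1.735900)/3.324000 = 1.622232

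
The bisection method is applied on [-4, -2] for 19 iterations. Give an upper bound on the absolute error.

Bisection error bound: |error| ≤ (b-a)/2^n
|error| ≤ (-2 - (-4))/2^19 = 2/2^19
|error| ≤ 0.0000038147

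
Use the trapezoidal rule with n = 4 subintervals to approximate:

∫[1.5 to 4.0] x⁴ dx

f(x) = x⁴
a = 1.5, b = 4.0, n = 4
h = (b - a)/n = 0.625000

Trapezoidal rule: (h/2)[f(x₀) + 2f(x₁) + 2f(x₂) + ... + f(xₙ)]

x_0 = 1.5000, f(x_0) = 5.062500, coefficient = 1
x_1 = 2.1250, f(x_1) = 20.390869, coefficient = 2
x_2 = 2.7500, f(x_2) = 57.191406, coefficient = 2
x_3 = 3.3750, f(x_3) = 129.746338, coefficient = 2
x_4 = 4.0000, f(x_4) = 256.000000, coefficient = 1

I ≈ (0.625000/2) × 675.719727 = 211.162415
Exact value: 203.281250
Error: 7.881165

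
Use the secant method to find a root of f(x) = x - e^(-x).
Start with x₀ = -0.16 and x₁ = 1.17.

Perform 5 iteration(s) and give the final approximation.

f(x) = x - e^(-x)
x₀ = -0.16, x₁ = 1.17

Secant formula: x_{n+1} = x_n - f(x_n)(x_n - x_{n-1})/(f(x_n) - f(x_{n-1}))

Iteration 1:
  f(-0.160000) = -1.333511
  f(1.170000) = 0.859633
  x_2 = 1.170000 - 0.859633×(1.170000 - (-0.160000))/(0.859633 - (-1.333511))
       = 0.648688
Iteration 2:
  f(1.170000) = 0.859633
  f(0.648688) = 0.125957
  x_3 = 0.648688 - 0.125957×(0.648688 - 1.170000)/(0.125957 - 0.859633)
       = 0.559190
Iteration 3:
  f(0.648688) = 0.125957
  f(0.559190) = -0.012483
  x_4 = 0.559190 - (-0.012483)×(0.559190 - 0.648688)/(-0.012483 - 0.125957)
       = 0.567259
Iteration 4:
  f(0.559190) = -0.012483
  f(0.567259) = 0.000182
  x_5 = 0.567259 - 0.000182×(0.567259 - 0.559190)/(0.000182 - (-0.012483))
       = 0.567143
Iteration 5:
  f(0.567259) = 0.000182
  f(0.567143) = 0.000000
  x_6 = 0.567143 - 0.000000×(0.567143 - 0.567259)/(0.000000 - 0.000182)
       = 0.567143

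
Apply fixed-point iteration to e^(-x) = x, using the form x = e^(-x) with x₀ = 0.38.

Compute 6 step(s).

Equation: e^(-x) = x
Fixed-point form: x = e^(-x)
x₀ = 0.38

x_1 = g(0.380000) = 0.683861
x_2 = g(0.683861) = 0.504665
x_3 = g(0.504665) = 0.603708
x_4 = g(0.603708) = 0.546780
x_5 = g(0.546780) = 0.578810
x_6 = g(0.578810) = 0.560565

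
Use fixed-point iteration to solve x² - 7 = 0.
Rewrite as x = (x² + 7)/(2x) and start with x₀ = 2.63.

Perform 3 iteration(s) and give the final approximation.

Equation: x² - 7 = 0
Fixed-point form: x = (x² + 7)/(2x)
x₀ = 2.63

x_1 = g(2.630000) = 2.645798
x_2 = g(2.645798) = 2.645751
x_3 = g(2.645751) = 2.645751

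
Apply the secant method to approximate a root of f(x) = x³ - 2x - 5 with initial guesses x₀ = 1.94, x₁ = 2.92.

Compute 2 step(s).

f(x) = x³ - 2x - 5
x₀ = 1.94, x₁ = 2.92

Secant formula: x_{n+1} = x_n - f(x_n)(x_n - x_{n-1})/(f(x_n) - f(x_{n-1}))

Iteration 1:
  f(1.940000) = -1.578616
  f(2.920000) = 14.057088
  x_2 = 2.920000 - 14.057088×(2.920000 - 1.940000)/(14.057088 - (-1.578616))
       = 2.038943
Iteration 2:
  f(2.920000) = 14.057088
  f(2.038943) = -0.601411
  x_3 = 2.038943 - (-0.601411)×(2.038943 - 2.920000)/(-0.601411 - 14.057088)
       = 2.075091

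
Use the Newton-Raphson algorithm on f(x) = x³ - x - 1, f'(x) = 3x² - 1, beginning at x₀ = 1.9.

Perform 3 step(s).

f(x) = x³ - x - 1
f'(x) = 3x² - 1
x₀ = 1.9

Newton-Raphson formula: x_{n+1} = x_n - f(x_n)/f'(x_n)

Iteration 1:
  f(1.900000) = 3.959000
  f'(1.900000) = 9.830000
  x_1 = 1.900000 - 3.959000/9.830000 = 1.497253
Iteration 2:
  f(1.497253) = 0.859240
  f'(1.497253) = 5.725302
  x_2 = 1.497253 - 0.859240/5.725302 = 1.347176
Iteration 3:
  f(1.347176) = 0.097789
  f'(1.347176) = 4.444646
  x_3 = 1.347176 - 0.097789/4.444646 = 1.325174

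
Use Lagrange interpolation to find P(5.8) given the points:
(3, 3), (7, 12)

Lagrange interpolation formula:
P(x) = Σ yᵢ × Lᵢ(x)
where Lᵢ(x) = Π_{j≠i} (x - xⱼ)/(xᵢ - xⱼ)

L_0(5.8) = (5.8 - 7)/(3 - 7) = 0.300000
L_1(5.8) = (5.8 - 3)/(7 - 3) = 0.700000

P(5.8) = 3×L_0(5.8) + 12×L_1(5.8)
P(5.8) = 9.300000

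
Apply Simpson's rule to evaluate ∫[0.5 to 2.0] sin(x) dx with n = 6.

f(x) = sin(x)
a = 0.5, b = 2.0, n = 6
h = (b - a)/n = 0.250000

Simpson's rule: (h/3)[f(x₀) + 4f(x₁) + 2f(x₂) + ... + f(xₙ)]

x_0 = 0.5000, f(x_0) = 0.479426, coefficient = 1
x_1 = 0.7500, f(x_1) = 0.681639, coefficient = 4
x_2 = 1.0000, f(x_2) = 0.841471, coefficient = 2
x_3 = 1.2500, f(x_3) = 0.948985, coefficient = 4
x_4 = 1.5000, f(x_4) = 0.997495, coefficient = 2
x_5 = 1.7500, f(x_5) = 0.983986, coefficient = 4
x_6 = 2.0000, f(x_6) = 0.909297, coefficient = 1

I ≈ (0.250000/3) × 15.525092 = 1.293758
Exact value: 1.293729
Error: 0.000028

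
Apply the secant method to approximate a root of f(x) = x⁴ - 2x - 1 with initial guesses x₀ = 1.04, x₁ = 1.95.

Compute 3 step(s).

f(x) = x⁴ - 2x - 1
x₀ = 1.04, x₁ = 1.95

Secant formula: x_{n+1} = x_n - f(x_n)(x_n - x_{n-1})/(f(x_n) - f(x_{n-1}))

Iteration 1:
  f(1.040000) = -1.910141
  f(1.950000) = 9.559006
  x_2 = 1.950000 - 9.559006×(1.950000 - 1.040000)/(9.559006 - (-1.910141))
       = 1.191557
Iteration 2:
  f(1.950000) = 9.559006
  f(1.191557) = -1.367259
  x_3 = 1.191557 - (-1.367259)×(1.191557 - 1.950000)/(-1.367259 - 9.559006)
       = 1.286465
Iteration 3:
  f(1.191557) = -1.367259
  f(1.286465) = -0.833932
  x_4 = 1.286465 - (-0.833932)×(1.286465 - 1.191557)/(-0.833932 - (-1.367259))
       = 1.434867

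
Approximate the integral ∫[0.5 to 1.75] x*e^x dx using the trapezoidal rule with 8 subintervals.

f(x) = x*e^x
a = 0.5, b = 1.75, n = 8
h = (b - a)/n = 0.156250

Trapezoidal rule: (h/2)[f(x₀) + 2f(x₁) + 2f(x₂) + ... + f(xₙ)]

x_0 = 0.5000, f(x_0) = 0.824361, coefficient = 1
x_1 = 0.6562, f(x_1) = 1.264955, coefficient = 2
x_2 = 0.8125, f(x_2) = 1.830997, coefficient = 2
x_3 = 0.9688, f(x_3) = 2.552316, coefficient = 2
x_4 = 1.1250, f(x_4) = 3.465244, coefficient = 2
x_5 = 1.2812, f(x_5) = 4.613958, coefficient = 2
x_6 = 1.4375, f(x_6) = 6.052101, coefficient = 2
x_7 = 1.5938, f(x_7) = 7.844712, coefficient = 2
x_8 = 1.7500, f(x_8) = 10.070555, coefficient = 1

I ≈ (0.156250/2) × 66.143484 = 5.167460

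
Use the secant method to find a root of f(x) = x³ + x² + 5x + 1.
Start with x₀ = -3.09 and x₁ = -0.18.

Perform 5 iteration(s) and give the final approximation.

f(x) = x³ + x² + 5x + 1
x₀ = -3.09, x₁ = -0.18

Secant formula: x_{n+1} = x_n - f(x_n)(x_n - x_{n-1})/(f(x_n) - f(x_{n-1}))

Iteration 1:
  f(-3.090000) = -34.405529
  f(-0.180000) = 0.126568
  x_2 = -0.180000 - 0.126568×(-0.180000 - (-3.090000))/(0.126568 - (-34.405529))
       = -0.190666
Iteration 2:
  f(-0.180000) = 0.126568
  f(-0.190666) = 0.076093
  x_3 = -0.190666 - 0.076093×(-0.190666 - (-0.180000))/(0.076093 - 0.126568)
       = -0.206745
Iteration 3:
  f(-0.190666) = 0.076093
  f(-0.206745) = 0.000182
  x_4 = -0.206745 - 0.000182×(-0.206745 - (-0.190666))/(0.000182 - 0.076093)
       = -0.206783
Iteration 4:
  f(-0.206745) = 0.000182
  f(-0.206783) = 0.000000
  x_5 = -0.206783 - 0.000000×(-0.206783 - (-0.206745))/(0.000000 - 0.000182)
       = -0.206783
Iteration 5:
  f(-0.206783) = 0.000000
  f(-0.206783) = 0.000000
  x_6 = -0.206783 - 0.000000×(-0.206783 - (-0.206783))/(0.000000 - 0.000000)
       = -0.206783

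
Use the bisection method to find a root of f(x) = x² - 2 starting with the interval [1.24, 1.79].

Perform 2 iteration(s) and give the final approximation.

f(x) = x² - 2
Initial interval: [1.24, 1.79]

Iteration 1:
  c_1 = (1.240000 + 1.790000)/2 = 1.515000
  f(c_1) = f(1.515000) = 0.295225
  f(a) × f(c) < 0, new interval: [1.240000, 1.515000]
Iteration 2:
  c_2 = (1.240000 + 1.515000)/2 = 1.377500
  f(c_2) = f(1.377500) = -0.102494
  f(a) × f(c) ≥ 0, new interval: [1.377500, 1.515000]

After 2 iteration(s), the approximation is c_2 = 1.377500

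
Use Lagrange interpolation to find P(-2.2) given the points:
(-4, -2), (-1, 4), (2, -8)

Lagrange interpolation formula:
P(x) = Σ yᵢ × Lᵢ(x)
where Lᵢ(x) = Π_{j≠i} (x - xⱼ)/(xᵢ - xⱼ)

L_0(-2.2) = (-2.2 - (-1))/(-4 - (-1)) × (-2.2 - 2)/(-4 - 2) = 0.280000
L_1(-2.2) = (-2.2 - (-4))/(-1 - (-4)) × (-2.2 - 2)/(-1 - 2) = 0.840000
L_2(-2.2) = (-2.2 - (-4))/(2 - (-4)) × (-2.2 - (-1))/(2 - (-1)) = -0.120000

P(-2.2) = (-2)×L_0(-2.2) + 4×L_1(-2.2) + (-8)×L_2(-2.2)
P(-2.2) = 3.760000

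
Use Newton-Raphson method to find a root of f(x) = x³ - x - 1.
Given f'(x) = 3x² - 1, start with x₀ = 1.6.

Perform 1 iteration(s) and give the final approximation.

f(x) = x³ - x - 1
f'(x) = 3x² - 1
x₀ = 1.6

Newton-Raphson formula: x_{n+1} = x_n - f(x_n)/f'(x_n)

Iteration 1:
  f(1.600000) = 1.496000
  f'(1.600000) = 6.680000
  x_1 = 1.600000 - 1.496000/6.680000 = 1.376048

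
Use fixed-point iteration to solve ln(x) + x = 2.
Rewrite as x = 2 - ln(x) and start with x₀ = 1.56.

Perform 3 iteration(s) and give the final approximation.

Equation: ln(x) + x = 2
Fixed-point form: x = 2 - ln(x)
x₀ = 1.56

x_1 = g(1.560000) = 1.555314
x_2 = g(1.555314) = 1.558322
x_3 = g(1.558322) = 1.556390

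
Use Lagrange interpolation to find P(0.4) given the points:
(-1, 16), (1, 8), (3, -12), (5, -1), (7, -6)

Lagrange interpolation formula:
P(x) = Σ yᵢ × Lᵢ(x)
where Lᵢ(x) = Π_{j≠i} (x - xⱼ)/(xᵢ - xⱼ)

L_0(0.4) = (0.4 - 1)/(-1 - 1) × (0.4 - 3)/(-1 - 3) × (0.4 - 5)/(-1 - 5) × (0.4 - 7)/(-1 - 7) = 0.123337
L_1(0.4) = (0.4 - (-1))/(1 - (-1)) × (0.4 - 3)/(1 - 3) × (0.4 - 5)/(1 - 5) × (0.4 - 7)/(1 - 7) = 1.151150
L_2(0.4) = (0.4 - (-1))/(3 - (-1)) × (0.4 - 1)/(3 - 1) × (0.4 - 5)/(3 - 5) × (0.4 - 7)/(3 - 7) = -0.398475
L_3(0.4) = (0.4 - (-1))/(5 - (-1)) × (0.4 - 1)/(5 - 1) × (0.4 - 3)/(5 - 3) × (0.4 - 7)/(5 - 7) = 0.150150
L_4(0.4) = (0.4 - (-1))/(7 - (-1)) × (0.4 - 1)/(7 - 1) × (0.4 - 3)/(7 - 3) × (0.4 - 5)/(7 - 5) = -0.026162

P(0.4) = 16×L_0(0.4) + 8×L_1(0.4) + (-12)×L_2(0.4) + (-1)×L_3(0.4) + (-6)×L_4(0.4)
P(0.4) = 15.971125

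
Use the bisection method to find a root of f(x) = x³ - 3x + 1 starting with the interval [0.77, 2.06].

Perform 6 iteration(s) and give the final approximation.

f(x) = x³ - 3x + 1
Initial interval: [0.77, 2.06]

Iteration 1:
  c_1 = (0.770000 + 2.060000)/2 = 1.415000
  f(c_1) = f(1.415000) = -0.411852
  f(a) × f(c) ≥ 0, new interval: [1.415000, 2.060000]
Iteration 2:
  c_2 = (1.415000 + 2.060000)/2 = 1.737500
  f(c_2) = f(1.737500) = 1.032850
  f(a) × f(c) < 0, new interval: [1.415000, 1.737500]
Iteration 3:
  c_3 = (1.415000 + 1.737500)/2 = 1.576250
  f(c_3) = f(1.576250) = 0.187544
  f(a) × f(c) < 0, new interval: [1.415000, 1.576250]
Iteration 4:
  c_4 = (1.415000 + 1.576250)/2 = 1.495625
  f(c_4) = f(1.495625) = -0.141320
  f(a) × f(c) ≥ 0, new interval: [1.495625, 1.576250]
Iteration 5:
  c_5 = (1.495625 + 1.576250)/2 = 1.535937
  f(c_5) = f(1.535937) = 0.015624
  f(a) × f(c) < 0, new interval: [1.495625, 1.535937]
Iteration 6:
  c_6 = (1.495625 + 1.535937)/2 = 1.515781
  f(c_6) = f(1.515781) = -0.064696
  f(a) × f(c) ≥ 0, new interval: [1.515781, 1.535937]

After 6 iteration(s), the approximation is c_6 = 1.515781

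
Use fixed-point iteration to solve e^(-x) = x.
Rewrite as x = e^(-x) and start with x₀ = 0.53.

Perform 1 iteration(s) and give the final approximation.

Equation: e^(-x) = x
Fixed-point form: x = e^(-x)
x₀ = 0.53

x_1 = g(0.530000) = 0.588605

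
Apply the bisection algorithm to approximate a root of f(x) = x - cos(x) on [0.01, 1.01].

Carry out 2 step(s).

f(x) = x - cos(x)
Initial interval: [0.01, 1.01]

Iteration 1:
  c_1 = (0.010000 + 1.010000)/2 = 0.510000
  f(c_1) = f(0.510000) = -0.362745
  f(a) × f(c) ≥ 0, new interval: [0.510000, 1.010000]
Iteration 2:
  c_2 = (0.510000 + 1.010000)/2 = 0.760000
  f(c_2) = f(0.760000) = 0.035164
  f(a) × f(c) < 0, new interval: [0.510000, 0.760000]

After 2 iteration(s), the approximation is c_2 = 0.760000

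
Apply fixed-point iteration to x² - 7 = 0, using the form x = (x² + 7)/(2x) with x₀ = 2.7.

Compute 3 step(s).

Equation: x² - 7 = 0
Fixed-point form: x = (x² + 7)/(2x)
x₀ = 2.7

x_1 = g(2.700000) = 2.646296
x_2 = g(2.646296) = 2.645751
x_3 = g(2.645751) = 2.645751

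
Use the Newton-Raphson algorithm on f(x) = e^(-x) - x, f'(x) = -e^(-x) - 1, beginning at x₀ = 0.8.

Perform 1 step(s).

f(x) = e^(-x) - x
f'(x) = -e^(-x) - 1
x₀ = 0.8

Newton-Raphson formula: x_{n+1} = x_n - f(x_n)/f'(x_n)

Iteration 1:
  f(0.800000) = -0.350671
  f'(0.800000) = -1.449329
  x_1 = 0.800000 - (-0.350671)/(-1.449329) = 0.558046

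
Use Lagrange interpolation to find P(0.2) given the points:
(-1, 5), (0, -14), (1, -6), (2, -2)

Lagrange interpolation formula:
P(x) = Σ yᵢ × Lᵢ(x)
where Lᵢ(x) = Π_{j≠i} (x - xⱼ)/(xᵢ - xⱼ)

L_0(0.2) = (0.2 - 0)/(-1 - 0) × (0.2 - 1)/(-1 - 1) × (0.2 - 2)/(-1 - 2) = -0.048000
L_1(0.2) = (0.2 - (-1))/(0 - (-1)) × (0.2 - 1)/(0 - 1) × (0.2 - 2)/(0 - 2) = 0.864000
L_2(0.2) = (0.2 - (-1))/(1 - (-1)) × (0.2 - 0)/(1 - 0) × (0.2 - 2)/(1 - 2) = 0.216000
L_3(0.2) = (0.2 - (-1))/(2 - (-1)) × (0.2 - 0)/(2 - 0) × (0.2 - 1)/(2 - 1) = -0.032000

P(0.2) = 5×L_0(0.2) + (-14)×L_1(0.2) + (-6)×L_2(0.2) + (-2)×L_3(0.2)
P(0.2) = -13.568000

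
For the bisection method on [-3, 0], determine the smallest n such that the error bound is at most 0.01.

We need (b-a)/2^n ≤ 0.01
(0 - (-3))/2^n ≤ 0.01
3/2^n ≤ 0.01
2^n ≥ 300
n ≥ log₂(300) = 8.23
n ≥ 9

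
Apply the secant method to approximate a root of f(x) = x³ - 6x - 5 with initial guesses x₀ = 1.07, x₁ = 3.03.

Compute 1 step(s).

f(x) = x³ - 6x - 5
x₀ = 1.07, x₁ = 3.03

Secant formula: x_{n+1} = x_n - f(x_n)(x_n - x_{n-1})/(f(x_n) - f(x_{n-1}))

Iteration 1:
  f(1.070000) = -10.194957
  f(3.030000) = 4.638127
  x_2 = 3.030000 - 4.638127×(3.030000 - 1.070000)/(4.638127 - (-10.194957))
       = 2.417132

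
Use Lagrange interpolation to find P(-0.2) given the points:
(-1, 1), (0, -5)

Lagrange interpolation formula:
P(x) = Σ yᵢ × Lᵢ(x)
where Lᵢ(x) = Π_{j≠i} (x - xⱼ)/(xᵢ - xⱼ)

L_0(-0.2) = (-0.2 - 0)/(-1 - 0) = 0.200000
L_1(-0.2) = (-0.2 - (-1))/(0 - (-1)) = 0.800000

P(-0.2) = 1×L_0(-0.2) + (-5)×L_1(-0.2)
P(-0.2) = -3.800000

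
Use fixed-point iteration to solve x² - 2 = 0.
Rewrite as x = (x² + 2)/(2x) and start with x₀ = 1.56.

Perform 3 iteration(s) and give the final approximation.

Equation: x² - 2 = 0
Fixed-point form: x = (x² + 2)/(2x)
x₀ = 1.56

x_1 = g(1.560000) = 1.421026
x_2 = g(1.421026) = 1.414230
x_3 = g(1.414230) = 1.414214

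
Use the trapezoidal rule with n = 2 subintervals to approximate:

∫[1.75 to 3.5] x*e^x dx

f(x) = x*e^x
a = 1.75, b = 3.5, n = 2
h = (b - a)/n = 0.875000

Trapezoidal rule: (h/2)[f(x₀) + 2f(x₁) + 2f(x₂) + ... + f(xₙ)]

x_0 = 1.7500, f(x_0) = 10.070555, coefficient = 1
x_1 = 2.6250, f(x_1) = 36.237007, coefficient = 2
x_2 = 3.5000, f(x_2) = 115.904082, coefficient = 1

I ≈ (0.875000/2) × 198.448651 = 86.821285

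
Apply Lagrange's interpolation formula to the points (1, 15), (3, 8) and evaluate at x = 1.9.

Lagrange interpolation formula:
P(x) = Σ yᵢ × Lᵢ(x)
where Lᵢ(x) = Π_{j≠i} (x - xⱼ)/(xᵢ - xⱼ)

L_0(1.9) = (1.9 - 3)/(1 - 3) = 0.550000
L_1(1.9) = (1.9 - 1)/(3 - 1) = 0.450000

P(1.9) = 15×L_0(1.9) + 8×L_1(1.9)
P(1.9) = 11.850000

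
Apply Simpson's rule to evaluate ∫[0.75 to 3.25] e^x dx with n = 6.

f(x) = e^x
a = 0.75, b = 3.25, n = 6
h = (b - a)/n = 0.416667

Simpson's rule: (h/3)[f(x₀) + 4f(x₁) + 2f(x₂) + ... + f(xₙ)]

x_0 = 0.7500, f(x_0) = 2.117000, coefficient = 1
x_1 = 1.1667, f(x_1) = 3.211271, coefficient = 4
x_2 = 1.5833, f(x_2) = 4.871166, coefficient = 2
x_3 = 2.0000, f(x_3) = 7.389056, coefficient = 4
x_4 = 2.4167, f(x_4) = 11.208436, coefficient = 2
x_5 = 2.8333, f(x_5) = 17.002040, coefficient = 4
x_6 = 3.2500, f(x_6) = 25.790340, coefficient = 1

I ≈ (0.416667/3) × 170.476009 = 23.677224
Exact value: 23.673340
Error: 0.003884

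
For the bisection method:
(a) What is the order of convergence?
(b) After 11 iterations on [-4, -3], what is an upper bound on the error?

(a) Bisection has linear (order 1) convergence; the error is halved each step.

(b) Error bound = (b-a)/2^n = (-3 - (-4))/2^{11}
    = 1/2^{11}

(a) 1 (linear); (b) error ≤ 4.88e-04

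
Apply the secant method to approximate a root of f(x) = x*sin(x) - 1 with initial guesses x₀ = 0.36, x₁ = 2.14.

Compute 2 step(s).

f(x) = x*sin(x) - 1
x₀ = 0.36, x₁ = 2.14

Secant formula: x_{n+1} = x_n - f(x_n)(x_n - x_{n-1})/(f(x_n) - f(x_{n-1}))

Iteration 1:
  f(0.360000) = -0.873181
  f(2.140000) = 0.802587
  x_2 = 2.140000 - 0.802587×(2.140000 - 0.360000)/(0.802587 - (-0.873181))
       = 1.287493
Iteration 2:
  f(2.140000) = 0.802587
  f(1.287493) = 0.236169
  x_3 = 1.287493 - 0.236169×(1.287493 - 2.140000)/(0.236169 - 0.802587)
       = 0.932037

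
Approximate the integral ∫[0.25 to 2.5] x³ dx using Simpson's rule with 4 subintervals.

f(x) = x³
a = 0.25, b = 2.5, n = 4
h = (b - a)/n = 0.562500

Simpson's rule: (h/3)[f(x₀) + 4f(x₁) + 2f(x₂) + ... + f(xₙ)]

x_0 = 0.2500, f(x_0) = 0.015625, coefficient = 1
x_1 = 0.8125, f(x_1) = 0.536377, coefficient = 4
x_2 = 1.3750, f(x_2) = 2.599609, coefficient = 2
x_3 = 1.9375, f(x_3) = 7.273193, coefficient = 4
x_4 = 2.5000, f(x_4) = 15.625000, coefficient = 1

I ≈ (0.562500/3) × 52.078125 = 9.764648
Exact value: 9.764648
Error: 0.000000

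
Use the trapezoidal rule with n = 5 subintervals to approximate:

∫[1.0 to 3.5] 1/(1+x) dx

f(x) = 1/(1+x)
a = 1.0, b = 3.5, n = 5
h = (b - a)/n = 0.500000

Trapezoidal rule: (h/2)[f(x₀) + 2f(x₁) + 2f(x₂) + ... + f(xₙ)]

x_0 = 1.0000, f(x_0) = 0.500000, coefficient = 1
x_1 = 1.5000, f(x_1) = 0.400000, coefficient = 2
x_2 = 2.0000, f(x_2) = 0.333333, coefficient = 2
x_3 = 2.5000, f(x_3) = 0.285714, coefficient = 2
x_4 = 3.0000, f(x_4) = 0.250000, coefficient = 2
x_5 = 3.5000, f(x_5) = 0.222222, coefficient = 1

I ≈ (0.500000/2) × 3.260317 = 0.815079
Exact value: 0.810930
Error: 0.004149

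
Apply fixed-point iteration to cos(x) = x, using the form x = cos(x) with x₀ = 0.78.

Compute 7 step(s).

Equation: cos(x) = x
Fixed-point form: x = cos(x)
x₀ = 0.78

x_1 = g(0.780000) = 0.710914
x_2 = g(0.710914) = 0.757766
x_3 = g(0.757766) = 0.726373
x_4 = g(0.726373) = 0.747588
x_5 = g(0.747588) = 0.733331
x_6 = g(0.733331) = 0.742949
x_7 = g(0.742949) = 0.736477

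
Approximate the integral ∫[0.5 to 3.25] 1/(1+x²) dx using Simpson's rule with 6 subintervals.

f(x) = 1/(1+x²)
a = 0.5, b = 3.25, n = 6
h = (b - a)/n = 0.458333

Simpson's rule: (h/3)[f(x₀) + 4f(x₁) + 2f(x₂) + ... + f(xₙ)]

x_0 = 0.5000, f(x_0) = 0.800000, coefficient = 1
x_1 = 0.9583, f(x_1) = 0.521267, coefficient = 4
x_2 = 1.4167, f(x_2) = 0.332564, coefficient = 2
x_3 = 1.8750, f(x_3) = 0.221453, coefficient = 4
x_4 = 2.3333, f(x_4) = 0.155172, coefficient = 2
x_5 = 2.7917, f(x_5) = 0.113722, coefficient = 4
x_6 = 3.2500, f(x_6) = 0.086486, coefficient = 1

I ≈ (0.458333/3) × 5.287726 = 0.807847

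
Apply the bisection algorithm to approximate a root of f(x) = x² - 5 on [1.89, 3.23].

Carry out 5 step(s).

f(x) = x² - 5
Initial interval: [1.89, 3.23]

Iteration 1:
  c_1 = (1.890000 + 3.230000)/2 = 2.560000
  f(c_1) = f(2.560000) = 1.553600
  f(a) × f(c) < 0, new interval: [1.890000, 2.560000]
Iteration 2:
  c_2 = (1.890000 + 2.560000)/2 = 2.225000
  f(c_2) = f(2.225000) = -0.049375
  f(a) × f(c) ≥ 0, new interval: [2.225000, 2.560000]
Iteration 3:
  c_3 = (2.225000 + 2.560000)/2 = 2.392500
  f(c_3) = f(2.392500) = 0.724056
  f(a) × f(c) < 0, new interval: [2.225000, 2.392500]
Iteration 4:
  c_4 = (2.225000 + 2.392500)/2 = 2.308750
  f(c_4) = f(2.308750) = 0.330327
  f(a) × f(c) < 0, new interval: [2.225000, 2.308750]
Iteration 5:
  c_5 = (2.225000 + 2.308750)/2 = 2.266875
  f(c_5) = f(2.266875) = 0.138722
  f(a) × f(c) < 0, new interval: [2.225000, 2.266875]

After 5 iteration(s), the approximation is c_5 = 2.266875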